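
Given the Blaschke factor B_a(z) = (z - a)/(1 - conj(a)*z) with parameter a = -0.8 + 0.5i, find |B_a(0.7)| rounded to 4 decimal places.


Step 1: Numerator z0 - a = 0.7 - (-0.8 + 0.5i) = 1.5 - 0.5i
Step 2: Denominator 1 - conj(a)*z0 = 1 - (-0.8 - 0.5i)*0.7 = 1.56 + 0.35i
Step 3: |z0 - a|^2 = 1.5^2 + (-0.5)^2 = 2.5; |1 - conj(a)*z0|^2 = 1.56^2 + 0.35^2 = 2.5561
Step 4: |B_a(0.7)| = sqrt(2.5 / 2.5561) = sqrt(0.978053)
Step 5: = 0.989

0.989


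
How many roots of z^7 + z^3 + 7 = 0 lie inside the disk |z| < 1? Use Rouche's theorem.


Step 1: On |z| = 1 the three terms have sizes |z^7| = 1^7 = 1, |z^3| = 1^3 = 1, |7| = 7
Step 2: The dominant term is g(z) = 7; let h(z) = z^7 + z^3 so f = g + h
Step 3: On |z| = 1: |g| = 7 and |h| <= 1 + 1 = 2
Step 4: Since 7 > 2, |h| < |g| on |z| = 1, so by Rouche f has the same number of zeros as g inside |z| < 1
Step 5: g(z) = 7 is a nonzero constant with no zeros inside |z| < 1. Answer = 0

0


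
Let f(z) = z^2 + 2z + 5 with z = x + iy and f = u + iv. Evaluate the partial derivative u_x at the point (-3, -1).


Step 1: f(z) = (x+iy)^2 + 2(x+iy) + 5
Step 2: u = (x^2 - y^2) + 2x + 5
Step 3: u_x = 2x + 2
Step 4: At (-3, -1): u_x = -6 + 2 = -4

-4


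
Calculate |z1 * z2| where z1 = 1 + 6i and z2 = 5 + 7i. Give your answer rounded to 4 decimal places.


Step 1: |z1| = sqrt(1^2 + 6^2) = sqrt(37)
Step 2: |z2| = sqrt(5^2 + 7^2) = sqrt(74)
Step 3: |z1*z2| = |z1|*|z2| = sqrt(37) * sqrt(74) = sqrt(37 * 74) = sqrt(2738)
Step 4: = 52.3259

52.3259


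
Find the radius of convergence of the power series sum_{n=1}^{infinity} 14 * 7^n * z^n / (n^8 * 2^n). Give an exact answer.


Step 1: General term a_n = 14 * 7^n / (n^8 * 2^n)
Step 2: By the root test, |a_n|^(1/n) = 14^(1/n) * 7 / (n^(8/n) * 2) -> 7/2 as n -> infinity (since 14^(1/n) -> 1 and n^(8/n) -> 1)
Step 3: R = 1/lim|a_n|^(1/n) = 2/7

2/7


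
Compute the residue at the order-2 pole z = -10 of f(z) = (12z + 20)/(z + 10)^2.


Step 1: Pole of order 2 at z = -10
Step 2: Res = lim d/dz [(z + 10)^2 * f(z)] as z -> -10
Step 3: (z + 10)^2 * f(z) = 12z + 20
Step 4: d/dz[12z + 20] = 12

12


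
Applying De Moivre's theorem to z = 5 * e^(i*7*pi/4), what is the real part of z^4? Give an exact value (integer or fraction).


Step 1: By De Moivre's theorem, z^4 = 5^4 * e^(i*4*7*pi/4) = 625 * (cos(7*pi) + i*sin(7*pi))
Step 2: |z|^4 = 5^4 = 625
Step 3: Reduce the angle mod 2*pi: 7*pi - 6*pi = pi
Step 4: cos(pi) = -1
Step 5: Re(z^4) = 625 * (-1) = -625

-625


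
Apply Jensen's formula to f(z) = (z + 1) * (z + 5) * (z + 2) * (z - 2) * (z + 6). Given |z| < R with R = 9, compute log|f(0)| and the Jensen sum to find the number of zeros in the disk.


Jensen's formula: (1/2pi)*integral log|f(Re^it)|dt = log|f(0)| + sum_{|a_k|<R} log(R/|a_k|)
Step 1: f(0) = 1 * 5 * 2 * (-2) * 6 = -120
Step 2: log|f(0)| = log|-1| + log|-5| + log|-2| + log|2| + log|-6| = 4.7875
Step 3: Zeros inside |z| < 9: -1, -5, -2, 2, -6
Step 4: Jensen sum = log(9/1) + log(9/5) + log(9/2) + log(9/2) + log(9/6) = 6.1986
Step 5: n(R) = number of terms in the Jensen sum = count of zeros inside |z| < 9 = 5

5


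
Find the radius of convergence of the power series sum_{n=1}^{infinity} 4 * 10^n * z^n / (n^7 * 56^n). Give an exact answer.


Step 1: General term a_n = 4 * 10^n / (n^7 * 56^n)
Step 2: By the root test, |a_n|^(1/n) = 4^(1/n) * 10 / (n^(7/n) * 56) -> 10/56 as n -> infinity (since 4^(1/n) -> 1 and n^(7/n) -> 1)
Step 3: R = 1/lim|a_n|^(1/n) = 56/10 = 28/5

28/5


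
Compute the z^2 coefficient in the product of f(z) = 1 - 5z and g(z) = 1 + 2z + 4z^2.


Step 1: z^2 term in f*g comes from: (1)*(4z^2) + (-5z)*(2z) + (0)*(1)
Step 2: = 4 - 10 + 0
Step 3: = -6

-6


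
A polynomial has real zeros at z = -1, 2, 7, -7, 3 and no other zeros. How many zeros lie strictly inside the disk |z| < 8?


Step 1: Check each root:
  z = -1: |-1| = 1 < 8
  z = 2: |2| = 2 < 8
  z = 7: |7| = 7 < 8
  z = -7: |-7| = 7 < 8
  z = 3: |3| = 3 < 8
Step 2: Count = 5

5


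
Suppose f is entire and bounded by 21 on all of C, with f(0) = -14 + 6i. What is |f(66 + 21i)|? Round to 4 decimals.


Step 1: By Liouville's theorem, a bounded entire function is constant.
Step 2: f(z) = f(0) = -14 + 6i for all z.
Step 3: |f(w)| = |-14 + 6i| = sqrt(196 + 36)
Step 4: = 15.2315

15.2315


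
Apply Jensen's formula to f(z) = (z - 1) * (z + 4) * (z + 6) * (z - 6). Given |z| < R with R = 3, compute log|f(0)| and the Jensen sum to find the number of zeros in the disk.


Jensen's formula: (1/2pi)*integral log|f(Re^it)|dt = log|f(0)| + sum_{|a_k|<R} log(R/|a_k|)
Step 1: f(0) = (-1) * 4 * 6 * (-6) = 144
Step 2: log|f(0)| = log|1| + log|-4| + log|-6| + log|6| = 4.9698
Step 3: Zeros inside |z| < 3: 1
Step 4: Jensen sum = log(3/1) = 1.0986
Step 5: n(R) = number of terms in the Jensen sum = count of zeros inside |z| < 3 = 1

1


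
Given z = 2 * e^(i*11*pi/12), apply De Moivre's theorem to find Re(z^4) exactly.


Step 1: By De Moivre's theorem, z^4 = 2^4 * e^(i*4*11*pi/12) = 16 * (cos(11*pi/3) + i*sin(11*pi/3))
Step 2: |z|^4 = 2^4 = 16
Step 3: Reduce the angle mod 2*pi: 11*pi/3 - 2*pi = 5*pi/3
Step 4: cos(5*pi/3) = 1/2
Step 5: Re(z^4) = 16 * 1/2 = 8

8


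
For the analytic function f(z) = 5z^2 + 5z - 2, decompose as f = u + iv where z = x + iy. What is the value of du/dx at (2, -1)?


Step 1: f(z) = 5(x+iy)^2 + 5(x+iy) - 2
Step 2: u = 5(x^2 - y^2) + 5x - 2
Step 3: u_x = 10x + 5
Step 4: At (2, -1): u_x = 20 + 5 = 25

25


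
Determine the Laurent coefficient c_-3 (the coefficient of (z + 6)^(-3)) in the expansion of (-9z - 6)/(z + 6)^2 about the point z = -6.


Step 1: Write the numerator in powers of (z + 6): -9z - 6 = -9(z + 6) + (-9*(-6) - 6) = -9(z + 6) + 48
Step 2: Divide by (z + 6)^2: f(z) = 48(z + 6)^(-2) - 9(z + 6)^(-1)
Step 3: This finite sum is the Laurent series of f about z = -6.
Step 4: Only the powers -2 and -1 appear, so the coefficient of (z + 6)^(-3) = 0

0


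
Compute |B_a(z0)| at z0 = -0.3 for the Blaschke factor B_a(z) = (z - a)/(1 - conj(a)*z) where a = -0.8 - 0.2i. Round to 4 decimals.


Step 1: Numerator z0 - a = -0.3 - (-0.8 - 0.2i) = 0.5 + 0.2i
Step 2: Denominator 1 - conj(a)*z0 = 1 - (-0.8 + 0.2i)*(-0.3) = 0.76 + 0.06i
Step 3: |z0 - a|^2 = 0.5^2 + 0.2^2 = 0.29; |1 - conj(a)*z0|^2 = 0.76^2 + 0.06^2 = 0.5812
Step 4: |B_a(-0.3)| = sqrt(0.29 / 0.5812) = sqrt(0.498968)
Step 5: = 0.7064

0.7064


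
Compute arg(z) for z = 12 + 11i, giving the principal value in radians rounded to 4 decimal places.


Step 1: z = 12 + 11i
Step 2: arg(z) = atan2(11, 12)
Step 3: arg(z) = 0.7419

0.7419


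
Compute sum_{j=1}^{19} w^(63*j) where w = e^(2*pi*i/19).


Step 1: The sum sum_{j=1}^{n} w^(k*j) equals n if n | k, else 0.
Step 2: Here n = 19, k = 63
Step 3: Does n divide k? 19 | 63 -> False
Step 4: Sum = 0

0


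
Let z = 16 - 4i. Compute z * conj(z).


Step 1: conj(z) = 16 + 4i
Step 2: z * conj(z) = 16^2 + (-4)^2
Step 3: = 256 + 16 = 272

272


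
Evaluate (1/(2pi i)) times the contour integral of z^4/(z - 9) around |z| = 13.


Step 1: f(z) = z^4, a = 9 is inside |z| = 13
Step 2: By Cauchy integral formula: (1/(2pi*i)) * integral = f(a)
Step 3: f(9) = 9^4 = 6561

6561


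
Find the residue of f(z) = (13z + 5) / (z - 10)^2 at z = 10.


Step 1: Pole of order 2 at z = 10
Step 2: Res = lim d/dz [(z - 10)^2 * f(z)] as z -> 10
Step 3: (z - 10)^2 * f(z) = 13z + 5
Step 4: d/dz[13z + 5] = 13

13


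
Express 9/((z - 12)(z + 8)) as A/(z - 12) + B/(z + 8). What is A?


Step 1: Multiply both sides by (z - 12) and set z = 12
Step 2: A = 9 / (12 + 8)
Step 3: A = 9 / 20
Step 4: A = 9/20

9/20


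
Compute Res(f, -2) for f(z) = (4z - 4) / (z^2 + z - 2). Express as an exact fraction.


Step 1: Q(z) = z^2 + z - 2 = (z + 2)(z - 1)
Step 2: Q'(z) = 2z + 1
Step 3: Q'(-2) = -3, P(-2) = -12
Step 4: Res = P(-2)/Q'(-2) = -12/(-3) = 4

4


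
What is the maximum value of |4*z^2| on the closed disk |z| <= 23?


Step 1: On |z| = 23, |f(z)| = 4 * |z|^2 = 4 * 23^2
Step 2: By maximum modulus principle, maximum is on boundary.
Step 3: Maximum = 4 * 529 = 2116

2116


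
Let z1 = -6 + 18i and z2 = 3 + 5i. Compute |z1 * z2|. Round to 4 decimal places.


Step 1: |z1| = sqrt((-6)^2 + 18^2) = sqrt(360)
Step 2: |z2| = sqrt(3^2 + 5^2) = sqrt(34)
Step 3: |z1*z2| = |z1|*|z2| = sqrt(360) * sqrt(34) = sqrt(360 * 34) = sqrt(12240)
Step 4: = 110.6345

110.6345


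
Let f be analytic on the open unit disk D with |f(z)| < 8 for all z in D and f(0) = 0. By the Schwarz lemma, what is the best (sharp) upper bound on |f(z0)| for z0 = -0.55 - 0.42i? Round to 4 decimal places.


Step 1: g = f/8 maps D -> D with g(0) = 0, so by the Schwarz lemma |g(z)| <= |z|, i.e. |f(z)| <= 8|z|; this is sharp (f(z) = 8z).
Step 2: |z0|^2 = (-0.55)^2 + (-0.42)^2 = 0.4789
Step 3: |z0| = sqrt(0.4789) = 0.692026
Step 4: Best bound = 8 * |z0| = 8 * 0.692026 = 5.5362

5.5362


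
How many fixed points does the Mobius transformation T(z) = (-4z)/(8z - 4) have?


Step 1: Fixed points satisfy T(z) = z
Step 2: 8z^2 = 0
Step 3: Discriminant = 0^2 - 4*8*0 = 0
Step 4: Number of fixed points = 1

1


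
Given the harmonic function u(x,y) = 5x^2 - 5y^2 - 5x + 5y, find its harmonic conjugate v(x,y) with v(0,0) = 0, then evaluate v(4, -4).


Step 1: v_x = -u_y = 10y - 5
Step 2: v_y = u_x = 10x - 5
Step 3: v = 10xy - 5x - 5y + C
Step 4: v(0,0) = 0 => C = 0
Step 5: v(4, -4) = -160

-160


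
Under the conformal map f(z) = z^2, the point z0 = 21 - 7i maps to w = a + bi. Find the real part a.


Step 1: z0 = 21 - 7i
Step 2: z0^2 = 21^2 - (-7)^2 - 294i
Step 3: real part = 441 - 49 = 392

392


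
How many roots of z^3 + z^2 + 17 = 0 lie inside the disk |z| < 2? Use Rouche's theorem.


Step 1: On |z| = 2 the three terms have sizes |z^3| = 2^3 = 8, |z^2| = 2^2 = 4, |17| = 17
Step 2: The dominant term is g(z) = 17; let h(z) = z^3 + z^2 so f = g + h
Step 3: On |z| = 2: |g| = 17 and |h| <= 8 + 4 = 12
Step 4: Since 17 > 12, |h| < |g| on |z| = 2, so by Rouche f has the same number of zeros as g inside |z| < 2
Step 5: g(z) = 17 is a nonzero constant with no zeros inside |z| < 2. Answer = 0

0


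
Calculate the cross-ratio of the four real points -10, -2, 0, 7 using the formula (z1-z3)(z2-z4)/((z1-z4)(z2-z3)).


Step 1: (z1-z3)(z2-z4) = (-10) * (-9) = 90
Step 2: (z1-z4)(z2-z3) = (-17) * (-2) = 34
Step 3: Cross-ratio = 90/34 = 45/17

45/17


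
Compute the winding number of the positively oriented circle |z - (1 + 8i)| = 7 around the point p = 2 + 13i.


Step 1: Center c = (1, 8), radius = 7
Step 2: |p - c|^2 = 1^2 + 5^2 = 26
Step 3: r^2 = 49
Step 4: |p-c| < r so winding number = 1

1


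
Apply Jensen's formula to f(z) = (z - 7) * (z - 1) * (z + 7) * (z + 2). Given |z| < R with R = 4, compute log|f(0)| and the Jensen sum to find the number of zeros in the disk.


Jensen's formula: (1/2pi)*integral log|f(Re^it)|dt = log|f(0)| + sum_{|a_k|<R} log(R/|a_k|)
Step 1: f(0) = (-7) * (-1) * 7 * 2 = 98
Step 2: log|f(0)| = log|7| + log|1| + log|-7| + log|-2| = 4.585
Step 3: Zeros inside |z| < 4: 1, -2
Step 4: Jensen sum = log(4/1) + log(4/2) = 2.0794
Step 5: n(R) = number of terms in the Jensen sum = count of zeros inside |z| < 4 = 2

2


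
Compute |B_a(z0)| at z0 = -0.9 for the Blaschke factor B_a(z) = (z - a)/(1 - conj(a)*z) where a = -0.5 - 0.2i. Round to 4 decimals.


Step 1: Numerator z0 - a = -0.9 - (-0.5 - 0.2i) = -0.4 + 0.2i
Step 2: Denominator 1 - conj(a)*z0 = 1 - (-0.5 + 0.2i)*(-0.9) = 0.55 + 0.18i
Step 3: |z0 - a|^2 = (-0.4)^2 + 0.2^2 = 0.2; |1 - conj(a)*z0|^2 = 0.55^2 + 0.18^2 = 0.3349
Step 4: |B_a(-0.9)| = sqrt(0.2 / 0.3349) = sqrt(0.597193)
Step 5: = 0.7728

0.7728


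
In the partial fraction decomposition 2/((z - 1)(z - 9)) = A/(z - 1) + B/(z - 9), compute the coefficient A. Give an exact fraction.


Step 1: Multiply both sides by (z - 1) and set z = 1
Step 2: A = 2 / (1 - 9)
Step 3: A = 2 / (-8)
Step 4: A = -1/4

-1/4


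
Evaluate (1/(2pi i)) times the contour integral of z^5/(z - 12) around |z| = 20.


Step 1: f(z) = z^5, a = 12 is inside |z| = 20
Step 2: By Cauchy integral formula: (1/(2pi*i)) * integral = f(a)
Step 3: f(12) = 12^5 = 248832

248832


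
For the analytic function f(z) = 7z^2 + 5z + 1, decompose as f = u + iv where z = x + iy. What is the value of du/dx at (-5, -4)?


Step 1: f(z) = 7(x+iy)^2 + 5(x+iy) + 1
Step 2: u = 7(x^2 - y^2) + 5x + 1
Step 3: u_x = 14x + 5
Step 4: At (-5, -4): u_x = -70 + 5 = -65

-65


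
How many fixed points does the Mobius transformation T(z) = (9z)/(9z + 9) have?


Step 1: Fixed points satisfy T(z) = z
Step 2: 9z^2 = 0
Step 3: Discriminant = 0^2 - 4*9*0 = 0
Step 4: Number of fixed points = 1

1


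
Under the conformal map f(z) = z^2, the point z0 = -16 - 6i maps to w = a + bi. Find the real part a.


Step 1: z0 = -16 - 6i
Step 2: z0^2 = (-16)^2 - (-6)^2 + 192i
Step 3: real part = 256 - 36 = 220

220


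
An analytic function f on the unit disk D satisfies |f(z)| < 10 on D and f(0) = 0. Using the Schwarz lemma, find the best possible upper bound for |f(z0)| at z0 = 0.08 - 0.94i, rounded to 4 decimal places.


Step 1: g = f/10 maps D -> D with g(0) = 0, so by the Schwarz lemma |g(z)| <= |z|, i.e. |f(z)| <= 10|z|; this is sharp (f(z) = 10z).
Step 2: |z0|^2 = 0.08^2 + (-0.94)^2 = 0.89
Step 3: |z0| = sqrt(0.89) = 0.943398
Step 4: Best bound = 10 * |z0| = 10 * 0.943398 = 9.434

9.434


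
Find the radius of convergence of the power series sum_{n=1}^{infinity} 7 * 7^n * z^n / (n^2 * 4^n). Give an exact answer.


Step 1: General term a_n = 7 * 7^n / (n^2 * 4^n)
Step 2: By the root test, |a_n|^(1/n) = 7^(1/n) * 7 / (n^(2/n) * 4) -> 7/4 as n -> infinity (since 7^(1/n) -> 1 and n^(2/n) -> 1)
Step 3: R = 1/lim|a_n|^(1/n) = 4/7

4/7


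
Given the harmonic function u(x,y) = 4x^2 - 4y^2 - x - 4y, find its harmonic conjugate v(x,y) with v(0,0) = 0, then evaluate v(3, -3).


Step 1: v_x = -u_y = 8y + 4
Step 2: v_y = u_x = 8x - 1
Step 3: v = 8xy + 4x - y + C
Step 4: v(0,0) = 0 => C = 0
Step 5: v(3, -3) = -57

-57


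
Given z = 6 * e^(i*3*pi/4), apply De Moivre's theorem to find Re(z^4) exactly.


Step 1: By De Moivre's theorem, z^4 = 6^4 * e^(i*4*3*pi/4) = 1296 * (cos(3*pi) + i*sin(3*pi))
Step 2: |z|^4 = 6^4 = 1296
Step 3: Reduce the angle mod 2*pi: 3*pi - 2*pi = pi
Step 4: cos(pi) = -1
Step 5: Re(z^4) = 1296 * (-1) = -1296

-1296


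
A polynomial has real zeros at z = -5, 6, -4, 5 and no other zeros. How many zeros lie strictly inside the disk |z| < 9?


Step 1: Check each root:
  z = -5: |-5| = 5 < 9
  z = 6: |6| = 6 < 9
  z = -4: |-4| = 4 < 9
  z = 5: |5| = 5 < 9
Step 2: Count = 4

4


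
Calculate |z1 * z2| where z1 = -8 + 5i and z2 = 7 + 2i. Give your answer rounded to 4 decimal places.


Step 1: |z1| = sqrt((-8)^2 + 5^2) = sqrt(89)
Step 2: |z2| = sqrt(7^2 + 2^2) = sqrt(53)
Step 3: |z1*z2| = |z1|*|z2| = sqrt(89) * sqrt(53) = sqrt(89 * 53) = sqrt(4717)
Step 4: = 68.6804

68.6804


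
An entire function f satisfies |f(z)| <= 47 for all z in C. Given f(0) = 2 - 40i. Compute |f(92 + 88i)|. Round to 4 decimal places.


Step 1: By Liouville's theorem, a bounded entire function is constant.
Step 2: f(z) = f(0) = 2 - 40i for all z.
Step 3: |f(w)| = |2 - 40i| = sqrt(4 + 1600)
Step 4: = 40.05

40.05


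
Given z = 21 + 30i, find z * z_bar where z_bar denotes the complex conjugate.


Step 1: conj(z) = 21 - 30i
Step 2: z * conj(z) = 21^2 + 30^2
Step 3: = 441 + 900 = 1341

1341


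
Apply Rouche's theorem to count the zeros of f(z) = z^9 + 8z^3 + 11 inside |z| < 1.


Step 1: On |z| = 1 the three terms have sizes |z^9| = 1^9 = 1, |8z^3| = 8*1^3 = 8, |11| = 11
Step 2: The dominant term is g(z) = 11; let h(z) = z^9 + 8z^3 so f = g + h
Step 3: On |z| = 1: |g| = 11 and |h| <= 1 + 8 = 9
Step 4: Since 11 > 9, |h| < |g| on |z| = 1, so by Rouche f has the same number of zeros as g inside |z| < 1
Step 5: g(z) = 11 is a nonzero constant with no zeros inside |z| < 1. Answer = 0

0


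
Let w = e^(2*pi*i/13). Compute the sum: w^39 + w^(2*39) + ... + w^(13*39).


Step 1: The sum sum_{j=1}^{n} w^(k*j) equals n if n | k, else 0.
Step 2: Here n = 13, k = 39
Step 3: Does n divide k? 13 | 39 -> True
Step 4: Sum = 13

13


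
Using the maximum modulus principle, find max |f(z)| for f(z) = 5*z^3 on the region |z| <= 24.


Step 1: On |z| = 24, |f(z)| = 5 * |z|^3 = 5 * 24^3
Step 2: By maximum modulus principle, maximum is on boundary.
Step 3: Maximum = 5 * 13824 = 69120

69120


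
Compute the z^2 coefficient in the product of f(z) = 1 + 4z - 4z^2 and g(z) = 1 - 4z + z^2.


Step 1: z^2 term in f*g comes from: (1)*(z^2) + (4z)*(-4z) + (-4z^2)*(1)
Step 2: = 1 - 16 - 4
Step 3: = -19

-19


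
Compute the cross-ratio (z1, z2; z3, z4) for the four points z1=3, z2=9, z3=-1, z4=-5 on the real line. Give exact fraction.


Step 1: (z1-z3)(z2-z4) = 4 * 14 = 56
Step 2: (z1-z4)(z2-z3) = 8 * 10 = 80
Step 3: Cross-ratio = 56/80 = 7/10

7/10


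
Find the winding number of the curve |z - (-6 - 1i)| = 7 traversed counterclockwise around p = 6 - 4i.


Step 1: Center c = (-6, -1), radius = 7
Step 2: |p - c|^2 = 12^2 + (-3)^2 = 153
Step 3: r^2 = 49
Step 4: |p-c| > r so winding number = 0

0


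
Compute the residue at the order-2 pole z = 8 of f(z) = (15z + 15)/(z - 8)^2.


Step 1: Pole of order 2 at z = 8
Step 2: Res = lim d/dz [(z - 8)^2 * f(z)] as z -> 8
Step 3: (z - 8)^2 * f(z) = 15z + 15
Step 4: d/dz[15z + 15] = 15

15


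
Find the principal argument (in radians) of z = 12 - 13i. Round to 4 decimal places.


Step 1: z = 12 - 13i
Step 2: arg(z) = atan2(-13, 12)
Step 3: arg(z) = -0.8254

-0.8254


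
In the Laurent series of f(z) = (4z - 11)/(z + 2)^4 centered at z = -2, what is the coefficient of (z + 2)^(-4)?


Step 1: Write the numerator in powers of (z + 2): 4z - 11 = 4(z + 2) + (4*(-2) - 11) = 4(z + 2) - 19
Step 2: Divide by (z + 2)^4: f(z) = -19(z + 2)^(-4) + 4(z + 2)^(-3)
Step 3: This finite sum is the Laurent series of f about z = -2.
Step 4: Coefficient of (z + 2)^(-4) = 4*(-2) - 11 = -19

-19


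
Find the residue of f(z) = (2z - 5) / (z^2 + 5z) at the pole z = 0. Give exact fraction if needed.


Step 1: Q(z) = z^2 + 5z = (z)(z + 5)
Step 2: Q'(z) = 2z + 5
Step 3: Q'(0) = 5, P(0) = -5
Step 4: Res = P(0)/Q'(0) = -5/5 = -1

-1


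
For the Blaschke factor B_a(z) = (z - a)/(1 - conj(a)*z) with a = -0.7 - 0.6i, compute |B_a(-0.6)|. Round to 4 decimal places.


Step 1: Numerator z0 - a = -0.6 - (-0.7 - 0.6i) = 0.1 + 0.6i
Step 2: Denominator 1 - conj(a)*z0 = 1 - (-0.7 + 0.6i)*(-0.6) = 0.58 + 0.36i
Step 3: |z0 - a|^2 = 0.1^2 + 0.6^2 = 0.37; |1 - conj(a)*z0|^2 = 0.58^2 + 0.36^2 = 0.466
Step 4: |B_a(-0.6)| = sqrt(0.37 / 0.466) = sqrt(0.793991)
Step 5: = 0.8911

0.8911


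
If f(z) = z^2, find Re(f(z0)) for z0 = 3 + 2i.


Step 1: z0 = 3 + 2i
Step 2: z0^2 = 3^2 - 2^2 + 12i
Step 3: real part = 9 - 4 = 5

5


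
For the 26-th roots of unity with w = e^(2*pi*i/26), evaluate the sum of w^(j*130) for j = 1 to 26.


Step 1: The sum sum_{j=1}^{n} w^(k*j) equals n if n | k, else 0.
Step 2: Here n = 26, k = 130
Step 3: Does n divide k? 26 | 130 -> True
Step 4: Sum = 26

26


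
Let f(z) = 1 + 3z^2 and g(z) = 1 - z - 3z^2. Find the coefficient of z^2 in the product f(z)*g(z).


Step 1: z^2 term in f*g comes from: (1)*(-3z^2) + (0)*(-z) + (3z^2)*(1)
Step 2: = -3 + 0 + 3
Step 3: = 0

0


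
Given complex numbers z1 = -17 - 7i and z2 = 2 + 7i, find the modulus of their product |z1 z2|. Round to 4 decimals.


Step 1: |z1| = sqrt((-17)^2 + (-7)^2) = sqrt(338)
Step 2: |z2| = sqrt(2^2 + 7^2) = sqrt(53)
Step 3: |z1*z2| = |z1|*|z2| = sqrt(338) * sqrt(53) = sqrt(338 * 53) = sqrt(17914)
Step 4: = 133.8432

133.8432


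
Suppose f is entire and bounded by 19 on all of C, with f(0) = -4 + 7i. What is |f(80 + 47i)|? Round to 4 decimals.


Step 1: By Liouville's theorem, a bounded entire function is constant.
Step 2: f(z) = f(0) = -4 + 7i for all z.
Step 3: |f(w)| = |-4 + 7i| = sqrt(16 + 49)
Step 4: = 8.0623

8.0623


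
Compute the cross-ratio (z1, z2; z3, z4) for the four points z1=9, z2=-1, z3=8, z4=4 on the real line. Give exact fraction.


Step 1: (z1-z3)(z2-z4) = 1 * (-5) = -5
Step 2: (z1-z4)(z2-z3) = 5 * (-9) = -45
Step 3: Cross-ratio = 5/45 = 1/9

1/9


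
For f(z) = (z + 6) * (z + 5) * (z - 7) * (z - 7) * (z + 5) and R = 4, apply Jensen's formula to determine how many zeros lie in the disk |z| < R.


Jensen's formula: (1/2pi)*integral log|f(Re^it)|dt = log|f(0)| + sum_{|a_k|<R} log(R/|a_k|)
Step 1: f(0) = 6 * 5 * (-7) * (-7) * 5 = 7350
Step 2: log|f(0)| = log|-6| + log|-5| + log|7| + log|7| + log|-5| = 8.9025
Step 3: Zeros inside |z| < 4: none
Step 4: Jensen sum = (empty sum) = 0
Step 5: n(R) = number of terms in the Jensen sum = count of zeros inside |z| < 4 = 0

0


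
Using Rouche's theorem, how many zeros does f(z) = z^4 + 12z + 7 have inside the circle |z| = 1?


Step 1: On |z| = 1 the three terms have sizes |z^4| = 1^4 = 1, |12z| = 12*1 = 12, |7| = 7
Step 2: The dominant term is g(z) = 12z; let h(z) = z^4 + 7 so f = g + h
Step 3: On |z| = 1: |g| = 12 and |h| <= 1 + 7 = 8
Step 4: Since 12 > 8, |h| < |g| on |z| = 1, so by Rouche f has the same number of zeros as g inside |z| < 1
Step 5: g(z) = 12z has 1 zero (at the origin, multiplicity 1) inside |z| < 1. Answer = 1

1


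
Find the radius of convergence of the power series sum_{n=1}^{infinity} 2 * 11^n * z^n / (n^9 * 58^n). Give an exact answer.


Step 1: General term a_n = 2 * 11^n / (n^9 * 58^n)
Step 2: By the root test, |a_n|^(1/n) = 2^(1/n) * 11 / (n^(9/n) * 58) -> 11/58 as n -> infinity (since 2^(1/n) -> 1 and n^(9/n) -> 1)
Step 3: R = 1/lim|a_n|^(1/n) = 58/11

58/11


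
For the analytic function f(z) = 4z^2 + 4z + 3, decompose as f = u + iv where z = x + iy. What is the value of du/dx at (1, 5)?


Step 1: f(z) = 4(x+iy)^2 + 4(x+iy) + 3
Step 2: u = 4(x^2 - y^2) + 4x + 3
Step 3: u_x = 8x + 4
Step 4: At (1, 5): u_x = 8 + 4 = 12

12


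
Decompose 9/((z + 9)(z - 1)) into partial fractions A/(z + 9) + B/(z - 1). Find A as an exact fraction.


Step 1: Multiply both sides by (z + 9) and set z = -9
Step 2: A = 9 / (-9 - 1)
Step 3: A = 9 / (-10)
Step 4: A = -9/10

-9/10


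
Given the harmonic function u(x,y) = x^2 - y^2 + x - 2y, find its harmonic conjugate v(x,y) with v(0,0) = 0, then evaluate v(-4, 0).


Step 1: v_x = -u_y = 2y + 2
Step 2: v_y = u_x = 2x + 1
Step 3: v = 2xy + 2x + y + C
Step 4: v(0,0) = 0 => C = 0
Step 5: v(-4, 0) = -8

-8


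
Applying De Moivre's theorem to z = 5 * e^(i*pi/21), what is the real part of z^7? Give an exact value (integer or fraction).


Step 1: By De Moivre's theorem, z^7 = 5^7 * e^(i*7*pi/21) = 78125 * (cos(pi/3) + i*sin(pi/3))
Step 2: |z|^7 = 5^7 = 78125
Step 3: The angle pi/3 already lies in [0, 2*pi)
Step 4: cos(pi/3) = 1/2
Step 5: Re(z^7) = 78125 * 1/2 = 78125/2

78125/2


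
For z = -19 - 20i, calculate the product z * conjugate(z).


Step 1: conj(z) = -19 + 20i
Step 2: z * conj(z) = (-19)^2 + (-20)^2
Step 3: = 361 + 400 = 761

761


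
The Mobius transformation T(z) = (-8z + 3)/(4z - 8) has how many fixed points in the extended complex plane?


Step 1: Fixed points satisfy T(z) = z
Step 2: 4z^2 - 3 = 0
Step 3: Discriminant = 0^2 - 4*4*(-3) = 48
Step 4: Number of fixed points = 2

2


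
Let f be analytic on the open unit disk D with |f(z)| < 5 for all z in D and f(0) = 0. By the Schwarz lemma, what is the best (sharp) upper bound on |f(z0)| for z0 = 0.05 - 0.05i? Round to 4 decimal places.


Step 1: g = f/5 maps D -> D with g(0) = 0, so by the Schwarz lemma |g(z)| <= |z|, i.e. |f(z)| <= 5|z|; this is sharp (f(z) = 5z).
Step 2: |z0|^2 = 0.05^2 + (-0.05)^2 = 0.005
Step 3: |z0| = sqrt(0.005) = 0.070711
Step 4: Best bound = 5 * |z0| = 5 * 0.070711 = 0.3536

0.3536


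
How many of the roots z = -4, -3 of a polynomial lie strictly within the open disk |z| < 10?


Step 1: Check each root:
  z = -4: |-4| = 4 < 10
  z = -3: |-3| = 3 < 10
Step 2: Count = 2

2


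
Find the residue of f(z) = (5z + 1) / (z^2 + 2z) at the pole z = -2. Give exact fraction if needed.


Step 1: Q(z) = z^2 + 2z = (z + 2)(z)
Step 2: Q'(z) = 2z + 2
Step 3: Q'(-2) = -2, P(-2) = -9
Step 4: Res = P(-2)/Q'(-2) = -9/(-2) = 9/2

9/2


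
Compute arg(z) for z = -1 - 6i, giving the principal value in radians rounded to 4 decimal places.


Step 1: z = -1 - 6i
Step 2: arg(z) = atan2(-6, -1)
Step 3: arg(z) = -1.7359

-1.7359


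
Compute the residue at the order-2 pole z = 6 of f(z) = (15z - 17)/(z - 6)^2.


Step 1: Pole of order 2 at z = 6
Step 2: Res = lim d/dz [(z - 6)^2 * f(z)] as z -> 6
Step 3: (z - 6)^2 * f(z) = 15z - 17
Step 4: d/dz[15z - 17] = 15

15


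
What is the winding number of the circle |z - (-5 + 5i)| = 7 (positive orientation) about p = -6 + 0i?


Step 1: Center c = (-5, 5), radius = 7
Step 2: |p - c|^2 = (-1)^2 + (-5)^2 = 26
Step 3: r^2 = 49
Step 4: |p-c| < r so winding number = 1

1


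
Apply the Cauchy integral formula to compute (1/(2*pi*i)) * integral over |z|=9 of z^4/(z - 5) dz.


Step 1: f(z) = z^4, a = 5 is inside |z| = 9
Step 2: By Cauchy integral formula: (1/(2pi*i)) * integral = f(a)
Step 3: f(5) = 5^4 = 625

625


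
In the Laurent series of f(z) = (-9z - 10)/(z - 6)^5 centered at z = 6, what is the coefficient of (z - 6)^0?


Step 1: Write the numerator in powers of (z - 6): -9z - 10 = -9(z - 6) + (-9*6 - 10) = -9(z - 6) - 64
Step 2: Divide by (z - 6)^5: f(z) = -64(z - 6)^(-5) - 9(z - 6)^(-4)
Step 3: This finite sum is the Laurent series of f about z = 6.
Step 4: Only the powers -5 and -4 appear, so the coefficient of (z - 6)^0 = 0

0


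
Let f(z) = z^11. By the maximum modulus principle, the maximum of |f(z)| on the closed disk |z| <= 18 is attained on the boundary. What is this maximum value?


Step 1: On |z| = 18, |f(z)| = |z|^11 = 18^11
Step 2: By maximum modulus principle, maximum is on boundary.
Step 3: Maximum = 64268410079232 = 64268410079232

64268410079232


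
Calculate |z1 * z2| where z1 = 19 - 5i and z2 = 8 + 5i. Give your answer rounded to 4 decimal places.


Step 1: |z1| = sqrt(19^2 + (-5)^2) = sqrt(386)
Step 2: |z2| = sqrt(8^2 + 5^2) = sqrt(89)
Step 3: |z1*z2| = |z1|*|z2| = sqrt(386) * sqrt(89) = sqrt(386 * 89) = sqrt(34354)
Step 4: = 185.3483

185.3483


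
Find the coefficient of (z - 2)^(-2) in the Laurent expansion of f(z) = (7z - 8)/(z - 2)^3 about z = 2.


Step 1: Write the numerator in powers of (z - 2): 7z - 8 = 7(z - 2) + (7*2 - 8) = 7(z - 2) + 6
Step 2: Divide by (z - 2)^3: f(z) = 6(z - 2)^(-3) + 7(z - 2)^(-2)
Step 3: This finite sum is the Laurent series of f about z = 2.
Step 4: Coefficient of (z - 2)^(-2) = coefficient of (z - 2) in the re-centred numerator = 7

7


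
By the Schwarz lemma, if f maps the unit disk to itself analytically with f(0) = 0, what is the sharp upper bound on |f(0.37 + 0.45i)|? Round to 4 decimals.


Step 1: Schwarz lemma: if f: D -> D is analytic with f(0) = 0, then |f(z)| <= |z| for all z in D, and this is sharp (f(z) = z).
Step 2: |z0|^2 = 0.37^2 + 0.45^2 = 0.3394
Step 3: |z0| = sqrt(0.3394) = 0.58258
Step 4: Best bound = |z0| = 0.5826

0.5826


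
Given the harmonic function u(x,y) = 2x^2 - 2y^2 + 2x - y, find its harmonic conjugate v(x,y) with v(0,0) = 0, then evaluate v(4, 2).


Step 1: v_x = -u_y = 4y + 1
Step 2: v_y = u_x = 4x + 2
Step 3: v = 4xy + x + 2y + C
Step 4: v(0,0) = 0 => C = 0
Step 5: v(4, 2) = 40

40


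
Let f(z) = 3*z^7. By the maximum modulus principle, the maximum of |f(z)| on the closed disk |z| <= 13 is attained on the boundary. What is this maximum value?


Step 1: On |z| = 13, |f(z)| = 3 * |z|^7 = 3 * 13^7
Step 2: By maximum modulus principle, maximum is on boundary.
Step 3: Maximum = 3 * 62748517 = 188245551

188245551


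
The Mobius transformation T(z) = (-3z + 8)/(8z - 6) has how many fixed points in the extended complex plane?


Step 1: Fixed points satisfy T(z) = z
Step 2: 8z^2 - 3z - 8 = 0
Step 3: Discriminant = (-3)^2 - 4*8*(-8) = 265
Step 4: Number of fixed points = 2

2


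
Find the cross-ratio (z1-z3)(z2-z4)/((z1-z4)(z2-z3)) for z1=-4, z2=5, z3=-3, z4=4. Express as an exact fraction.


Step 1: (z1-z3)(z2-z4) = (-1) * 1 = -1
Step 2: (z1-z4)(z2-z3) = (-8) * 8 = -64
Step 3: Cross-ratio = 1/64 = 1/64

1/64


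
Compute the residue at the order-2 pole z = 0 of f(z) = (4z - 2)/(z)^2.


Step 1: Pole of order 2 at z = 0
Step 2: Res = lim d/dz [(z)^2 * f(z)] as z -> 0
Step 3: (z)^2 * f(z) = 4z - 2
Step 4: d/dz[4z - 2] = 4

4


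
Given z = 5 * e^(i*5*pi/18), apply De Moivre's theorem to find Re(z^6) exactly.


Step 1: By De Moivre's theorem, z^6 = 5^6 * e^(i*6*5*pi/18) = 15625 * (cos(5*pi/3) + i*sin(5*pi/3))
Step 2: |z|^6 = 5^6 = 15625
Step 3: The angle 5*pi/3 already lies in [0, 2*pi)
Step 4: cos(5*pi/3) = 1/2
Step 5: Re(z^6) = 15625 * 1/2 = 15625/2

15625/2


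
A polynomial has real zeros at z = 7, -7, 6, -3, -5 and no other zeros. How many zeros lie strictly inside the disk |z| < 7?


Step 1: Check each root:
  z = 7: |7| = 7 >= 7
  z = -7: |-7| = 7 >= 7
  z = 6: |6| = 6 < 7
  z = -3: |-3| = 3 < 7
  z = -5: |-5| = 5 < 7
Step 2: Count = 3

3


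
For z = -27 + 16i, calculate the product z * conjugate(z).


Step 1: conj(z) = -27 - 16i
Step 2: z * conj(z) = (-27)^2 + 16^2
Step 3: = 729 + 256 = 985

985


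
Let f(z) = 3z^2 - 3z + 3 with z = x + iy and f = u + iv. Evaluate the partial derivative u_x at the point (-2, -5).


Step 1: f(z) = 3(x+iy)^2 - 3(x+iy) + 3
Step 2: u = 3(x^2 - y^2) - 3x + 3
Step 3: u_x = 6x - 3
Step 4: At (-2, -5): u_x = -12 - 3 = -15

-15


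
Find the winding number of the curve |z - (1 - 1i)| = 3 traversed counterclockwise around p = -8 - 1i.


Step 1: Center c = (1, -1), radius = 3
Step 2: |p - c|^2 = (-9)^2 + 0^2 = 81
Step 3: r^2 = 9
Step 4: |p-c| > r so winding number = 0

0


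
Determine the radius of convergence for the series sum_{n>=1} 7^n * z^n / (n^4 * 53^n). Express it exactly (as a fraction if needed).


Step 1: General term a_n = 7^n / (n^4 * 53^n)
Step 2: By the root test, |a_n|^(1/n) = 7 / (n^(4/n) * 53) -> 7/53 as n -> infinity (since n^(4/n) -> 1)
Step 3: R = 1/lim|a_n|^(1/n) = 53/7

53/7


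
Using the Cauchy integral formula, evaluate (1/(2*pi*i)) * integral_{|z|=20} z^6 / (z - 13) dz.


Step 1: f(z) = z^6, a = 13 is inside |z| = 20
Step 2: By Cauchy integral formula: (1/(2pi*i)) * integral = f(a)
Step 3: f(13) = 13^6 = 4826809

4826809


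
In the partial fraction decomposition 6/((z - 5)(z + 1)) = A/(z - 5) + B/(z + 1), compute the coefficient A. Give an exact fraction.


Step 1: Multiply both sides by (z - 5) and set z = 5
Step 2: A = 6 / (5 + 1)
Step 3: A = 6 / 6
Step 4: A = 1

1


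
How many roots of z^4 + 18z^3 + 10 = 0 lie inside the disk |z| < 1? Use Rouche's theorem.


Step 1: On |z| = 1 the three terms have sizes |z^4| = 1^4 = 1, |18z^3| = 18*1^3 = 18, |10| = 10
Step 2: The dominant term is g(z) = 18z^3; let h(z) = z^4 + 10 so f = g + h
Step 3: On |z| = 1: |g| = 18 and |h| <= 1 + 10 = 11
Step 4: Since 18 > 11, |h| < |g| on |z| = 1, so by Rouche f has the same number of zeros as g inside |z| < 1
Step 5: g(z) = 18z^3 has 3 zeros (at the origin, multiplicity 3) inside |z| < 1. Answer = 3

3


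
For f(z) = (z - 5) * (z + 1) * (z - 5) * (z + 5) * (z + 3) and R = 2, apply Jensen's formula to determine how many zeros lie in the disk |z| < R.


Jensen's formula: (1/2pi)*integral log|f(Re^it)|dt = log|f(0)| + sum_{|a_k|<R} log(R/|a_k|)
Step 1: f(0) = (-5) * 1 * (-5) * 5 * 3 = 375
Step 2: log|f(0)| = log|5| + log|-1| + log|5| + log|-5| + log|-3| = 5.9269
Step 3: Zeros inside |z| < 2: -1
Step 4: Jensen sum = log(2/1) = 0.6931
Step 5: n(R) = number of terms in the Jensen sum = count of zeros inside |z| < 2 = 1

1


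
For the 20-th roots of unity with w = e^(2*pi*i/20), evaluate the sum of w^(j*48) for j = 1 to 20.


Step 1: The sum sum_{j=1}^{n} w^(k*j) equals n if n | k, else 0.
Step 2: Here n = 20, k = 48
Step 3: Does n divide k? 20 | 48 -> False
Step 4: Sum = 0

0


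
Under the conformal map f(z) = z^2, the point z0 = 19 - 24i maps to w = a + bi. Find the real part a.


Step 1: z0 = 19 - 24i
Step 2: z0^2 = 19^2 - (-24)^2 - 912i
Step 3: real part = 361 - 576 = -215

-215


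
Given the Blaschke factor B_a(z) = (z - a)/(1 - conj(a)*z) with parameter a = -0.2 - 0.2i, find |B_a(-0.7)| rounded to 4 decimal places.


Step 1: Numerator z0 - a = -0.7 - (-0.2 - 0.2i) = -0.5 + 0.2i
Step 2: Denominator 1 - conj(a)*z0 = 1 - (-0.2 + 0.2i)*(-0.7) = 0.86 + 0.14i
Step 3: |z0 - a|^2 = (-0.5)^2 + 0.2^2 = 0.29; |1 - conj(a)*z0|^2 = 0.86^2 + 0.14^2 = 0.7592
Step 4: |B_a(-0.7)| = sqrt(0.29 / 0.7592) = sqrt(0.381981)
Step 5: = 0.618

0.618


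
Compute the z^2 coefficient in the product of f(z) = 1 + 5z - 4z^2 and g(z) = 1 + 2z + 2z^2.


Step 1: z^2 term in f*g comes from: (1)*(2z^2) + (5z)*(2z) + (-4z^2)*(1)
Step 2: = 2 + 10 - 4
Step 3: = 8

8


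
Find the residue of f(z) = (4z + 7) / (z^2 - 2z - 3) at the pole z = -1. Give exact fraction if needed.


Step 1: Q(z) = z^2 - 2z - 3 = (z + 1)(z - 3)
Step 2: Q'(z) = 2z - 2
Step 3: Q'(-1) = -4, P(-1) = 3
Step 4: Res = P(-1)/Q'(-1) = 3/(-4) = -3/4

-3/4


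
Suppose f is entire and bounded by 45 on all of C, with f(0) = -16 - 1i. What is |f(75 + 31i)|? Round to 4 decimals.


Step 1: By Liouville's theorem, a bounded entire function is constant.
Step 2: f(z) = f(0) = -16 - 1i for all z.
Step 3: |f(w)| = |-16 - 1i| = sqrt(256 + 1)
Step 4: = 16.0312

16.0312


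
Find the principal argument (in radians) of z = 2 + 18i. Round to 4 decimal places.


Step 1: z = 2 + 18i
Step 2: arg(z) = atan2(18, 2)
Step 3: arg(z) = 1.4601

1.4601


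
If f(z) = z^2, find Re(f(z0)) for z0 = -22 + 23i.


Step 1: z0 = -22 + 23i
Step 2: z0^2 = (-22)^2 - 23^2 - 1012i
Step 3: real part = 484 - 529 = -45

-45


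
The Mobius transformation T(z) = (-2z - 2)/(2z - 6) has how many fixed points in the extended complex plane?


Step 1: Fixed points satisfy T(z) = z
Step 2: 2z^2 - 4z + 2 = 0
Step 3: Discriminant = (-4)^2 - 4*2*2 = 0
Step 4: Number of fixed points = 1

1


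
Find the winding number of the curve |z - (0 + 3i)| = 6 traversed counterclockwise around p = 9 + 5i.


Step 1: Center c = (0, 3), radius = 6
Step 2: |p - c|^2 = 9^2 + 2^2 = 85
Step 3: r^2 = 36
Step 4: |p-c| > r so winding number = 0

0


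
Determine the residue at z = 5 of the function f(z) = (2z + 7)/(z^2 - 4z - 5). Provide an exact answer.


Step 1: Q(z) = z^2 - 4z - 5 = (z - 5)(z + 1)
Step 2: Q'(z) = 2z - 4
Step 3: Q'(5) = 6, P(5) = 17
Step 4: Res = P(5)/Q'(5) = 17/6 = 17/6

17/6


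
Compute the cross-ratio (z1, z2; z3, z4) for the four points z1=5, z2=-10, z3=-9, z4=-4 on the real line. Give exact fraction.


Step 1: (z1-z3)(z2-z4) = 14 * (-6) = -84
Step 2: (z1-z4)(z2-z3) = 9 * (-1) = -9
Step 3: Cross-ratio = 84/9 = 28/3

28/3


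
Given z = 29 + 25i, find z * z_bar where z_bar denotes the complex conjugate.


Step 1: conj(z) = 29 - 25i
Step 2: z * conj(z) = 29^2 + 25^2
Step 3: = 841 + 625 = 1466

1466


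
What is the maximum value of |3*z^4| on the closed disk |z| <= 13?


Step 1: On |z| = 13, |f(z)| = 3 * |z|^4 = 3 * 13^4
Step 2: By maximum modulus principle, maximum is on boundary.
Step 3: Maximum = 3 * 28561 = 85683

85683


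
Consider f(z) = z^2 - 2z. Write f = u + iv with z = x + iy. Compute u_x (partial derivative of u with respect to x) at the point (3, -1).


Step 1: f(z) = (x+iy)^2 - 2(x+iy) + 0
Step 2: u = (x^2 - y^2) - 2x + 0
Step 3: u_x = 2x - 2
Step 4: At (3, -1): u_x = 6 - 2 = 4

4


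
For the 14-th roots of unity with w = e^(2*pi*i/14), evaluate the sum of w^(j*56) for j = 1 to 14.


Step 1: The sum sum_{j=1}^{n} w^(k*j) equals n if n | k, else 0.
Step 2: Here n = 14, k = 56
Step 3: Does n divide k? 14 | 56 -> True
Step 4: Sum = 14

14


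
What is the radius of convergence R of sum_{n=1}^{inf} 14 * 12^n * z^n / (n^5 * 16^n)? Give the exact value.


Step 1: General term a_n = 14 * 12^n / (n^5 * 16^n)
Step 2: By the root test, |a_n|^(1/n) = 14^(1/n) * 12 / (n^(5/n) * 16) -> 12/16 as n -> infinity (since 14^(1/n) -> 1 and n^(5/n) -> 1)
Step 3: R = 1/lim|a_n|^(1/n) = 16/12 = 4/3

4/3


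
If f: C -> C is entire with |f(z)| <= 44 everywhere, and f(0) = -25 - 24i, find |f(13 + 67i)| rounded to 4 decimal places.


Step 1: By Liouville's theorem, a bounded entire function is constant.
Step 2: f(z) = f(0) = -25 - 24i for all z.
Step 3: |f(w)| = |-25 - 24i| = sqrt(625 + 576)
Step 4: = 34.6554

34.6554


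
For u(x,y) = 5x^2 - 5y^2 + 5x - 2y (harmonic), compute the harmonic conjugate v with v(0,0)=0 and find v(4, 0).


Step 1: v_x = -u_y = 10y + 2
Step 2: v_y = u_x = 10x + 5
Step 3: v = 10xy + 2x + 5y + C
Step 4: v(0,0) = 0 => C = 0
Step 5: v(4, 0) = 8

8


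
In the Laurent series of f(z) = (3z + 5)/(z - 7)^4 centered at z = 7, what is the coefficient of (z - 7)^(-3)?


Step 1: Write the numerator in powers of (z - 7): 3z + 5 = 3(z - 7) + (3*7 + 5) = 3(z - 7) + 26
Step 2: Divide by (z - 7)^4: f(z) = 26(z - 7)^(-4) + 3(z - 7)^(-3)
Step 3: This finite sum is the Laurent series of f about z = 7.
Step 4: Coefficient of (z - 7)^(-3) = coefficient of (z - 7) in the re-centred numerator = 3

3


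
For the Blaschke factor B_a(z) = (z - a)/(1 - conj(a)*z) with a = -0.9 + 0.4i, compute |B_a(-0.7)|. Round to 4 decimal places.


Step 1: Numerator z0 - a = -0.7 - (-0.9 + 0.4i) = 0.2 - 0.4i
Step 2: Denominator 1 - conj(a)*z0 = 1 - (-0.9 - 0.4i)*(-0.7) = 0.37 - 0.28i
Step 3: |z0 - a|^2 = 0.2^2 + (-0.4)^2 = 0.2; |1 - conj(a)*z0|^2 = 0.37^2 + (-0.28)^2 = 0.2153
Step 4: |B_a(-0.7)| = sqrt(0.2 / 0.2153) = sqrt(0.928936)
Step 5: = 0.9638

0.9638


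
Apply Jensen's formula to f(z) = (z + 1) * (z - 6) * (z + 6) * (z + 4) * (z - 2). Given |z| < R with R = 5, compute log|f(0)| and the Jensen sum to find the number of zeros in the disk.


Jensen's formula: (1/2pi)*integral log|f(Re^it)|dt = log|f(0)| + sum_{|a_k|<R} log(R/|a_k|)
Step 1: f(0) = 1 * (-6) * 6 * 4 * (-2) = 288
Step 2: log|f(0)| = log|-1| + log|6| + log|-6| + log|-4| + log|2| = 5.663
Step 3: Zeros inside |z| < 5: -1, -4, 2
Step 4: Jensen sum = log(5/1) + log(5/4) + log(5/2) = 2.7489
Step 5: n(R) = number of terms in the Jensen sum = count of zeros inside |z| < 5 = 3

3


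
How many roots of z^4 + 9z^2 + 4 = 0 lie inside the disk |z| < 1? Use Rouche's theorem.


Step 1: On |z| = 1 the three terms have sizes |z^4| = 1^4 = 1, |9z^2| = 9*1^2 = 9, |4| = 4
Step 2: The dominant term is g(z) = 9z^2; let h(z) = z^4 + 4 so f = g + h
Step 3: On |z| = 1: |g| = 9 and |h| <= 1 + 4 = 5
Step 4: Since 9 > 5, |h| < |g| on |z| = 1, so by Rouche f has the same number of zeros as g inside |z| < 1
Step 5: g(z) = 9z^2 has 2 zeros (at the origin, multiplicity 2) inside |z| < 1. Answer = 2

2


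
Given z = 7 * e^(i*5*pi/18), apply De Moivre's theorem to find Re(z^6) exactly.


Step 1: By De Moivre's theorem, z^6 = 7^6 * e^(i*6*5*pi/18) = 117649 * (cos(5*pi/3) + i*sin(5*pi/3))
Step 2: |z|^6 = 7^6 = 117649
Step 3: The angle 5*pi/3 already lies in [0, 2*pi)
Step 4: cos(5*pi/3) = 1/2
Step 5: Re(z^6) = 117649 * 1/2 = 117649/2

117649/2


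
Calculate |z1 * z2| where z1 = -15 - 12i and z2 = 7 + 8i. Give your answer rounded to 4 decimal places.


Step 1: |z1| = sqrt((-15)^2 + (-12)^2) = sqrt(369)
Step 2: |z2| = sqrt(7^2 + 8^2) = sqrt(113)
Step 3: |z1*z2| = |z1|*|z2| = sqrt(369) * sqrt(113) = sqrt(369 * 113) = sqrt(41697)
Step 4: = 204.1984

204.1984


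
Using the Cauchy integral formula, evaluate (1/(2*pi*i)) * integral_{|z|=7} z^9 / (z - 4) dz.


Step 1: f(z) = z^9, a = 4 is inside |z| = 7
Step 2: By Cauchy integral formula: (1/(2pi*i)) * integral = f(a)
Step 3: f(4) = 4^9 = 262144

262144


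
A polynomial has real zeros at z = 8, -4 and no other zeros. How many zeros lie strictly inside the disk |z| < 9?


Step 1: Check each root:
  z = 8: |8| = 8 < 9
  z = -4: |-4| = 4 < 9
Step 2: Count = 2

2


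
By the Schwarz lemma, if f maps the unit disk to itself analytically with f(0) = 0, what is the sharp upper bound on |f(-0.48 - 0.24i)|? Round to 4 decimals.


Step 1: Schwarz lemma: if f: D -> D is analytic with f(0) = 0, then |f(z)| <= |z| for all z in D, and this is sharp (f(z) = z).
Step 2: |z0|^2 = (-0.48)^2 + (-0.24)^2 = 0.288
Step 3: |z0| = sqrt(0.288) = 0.536656
Step 4: Best bound = |z0| = 0.5367

0.5367
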